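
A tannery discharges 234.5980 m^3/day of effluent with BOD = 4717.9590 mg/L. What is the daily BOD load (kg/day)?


Formula: BOD_load = volume * conc / 1000
Substituting: BOD_load = 234.5980 * 4717.9590 / 1000
Result: 1106.8237 kg/day


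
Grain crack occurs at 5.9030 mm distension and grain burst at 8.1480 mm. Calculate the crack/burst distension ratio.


Formula: Ratio = crack / burst
Substituting: Ratio = 5.9030 / 8.1480
Result: 0.7245


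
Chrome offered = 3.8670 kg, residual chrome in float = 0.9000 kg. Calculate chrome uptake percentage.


Formula: Uptake = (offered - residual) / offered * 100
Substituting: Uptake = (3.8670 - 0.9000) / 3.8670 * 100
Result: 76.7261 %


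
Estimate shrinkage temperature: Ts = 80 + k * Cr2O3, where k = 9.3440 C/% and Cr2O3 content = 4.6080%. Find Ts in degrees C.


Formula: Ts = 80 + k * Cr2O3
Substituting: Ts = 80 + 9.3440 * 4.6080
Result: 123.0572 C


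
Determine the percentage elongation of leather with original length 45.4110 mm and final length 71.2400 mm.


Formula: Elongation = (Lf - L0) / L0 * 100
Substituting: Elongation = (71.2400 - 45.4110) / 45.4110 * 100
Result: 56.8783 %


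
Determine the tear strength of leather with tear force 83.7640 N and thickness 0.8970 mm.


Formula: Tear strength = force / thickness
Substituting: Tear strength = 83.7640 / 0.8970
Result: 93.3824 N/mm


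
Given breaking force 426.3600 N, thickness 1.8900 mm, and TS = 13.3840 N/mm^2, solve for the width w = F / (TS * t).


Formula: w = F / (TS * t)
Substituting: w = 426.3600 / (13.3840 * 1.8900)
Result: 16.8550 mm


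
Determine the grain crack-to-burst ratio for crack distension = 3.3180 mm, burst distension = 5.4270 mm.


Formula: Ratio = crack / burst
Substituting: Ratio = 3.3180 / 5.4270
Result: 0.6114


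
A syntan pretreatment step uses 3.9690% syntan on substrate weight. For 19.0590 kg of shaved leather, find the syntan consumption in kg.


Formula: Syntan = substrate * pct / 100
Substituting: Syntan = 19.0590 * 3.9690 / 100
Result: 0.7565 kg


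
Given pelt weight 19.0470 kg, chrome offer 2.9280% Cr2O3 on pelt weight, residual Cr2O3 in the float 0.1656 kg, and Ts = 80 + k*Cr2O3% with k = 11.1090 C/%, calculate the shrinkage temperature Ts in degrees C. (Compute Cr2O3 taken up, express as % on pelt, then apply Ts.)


Offered = pelt * offer_pct / 100 = 19.0470 * 2.9280 / 100 = 0.5577 kg
Uptake = offered - residual = 0.5577 - 0.1656 = 0.3921 kg
Cr2O3% on pelt = uptake / pelt * 100 = 0.3921 / 19.0470 * 100 = 2.0586 %
Ts = 80 + k * Cr2O3% = 80 + 11.1090 * 2.0586 = 102.8687 C


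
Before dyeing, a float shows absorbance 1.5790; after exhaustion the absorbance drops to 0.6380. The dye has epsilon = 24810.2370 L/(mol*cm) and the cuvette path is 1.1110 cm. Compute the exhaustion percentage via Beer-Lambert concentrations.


c_initial = A_i / (epsilon * l) = 1.5790 / (24810.2370 * 1.1110) = 5.7285e-05 mol/L
c_final = A_f / (epsilon * l) = 0.6380 / (24810.2370 * 1.1110) = 2.3146e-05 mol/L
Exhaustion = (c_initial - c_final) / c_initial * 100 = (5.7285e-05 - 2.3146e-05) / 5.7285e-05 * 100 = 59.5947 %


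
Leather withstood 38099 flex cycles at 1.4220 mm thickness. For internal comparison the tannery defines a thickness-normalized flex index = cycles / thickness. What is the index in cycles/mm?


Formula: Index = cycles / thickness
Substituting: Index = 38099 / 1.4220
Result: 26792.5457 cycles/mm


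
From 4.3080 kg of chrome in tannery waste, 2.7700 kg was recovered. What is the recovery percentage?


Formula: Recovery = recovered / input * 100
Substituting: Recovery = 2.7700 / 4.3080 * 100
Result: 64.2990 %


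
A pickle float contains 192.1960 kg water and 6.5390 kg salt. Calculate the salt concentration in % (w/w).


Formula: Conc = salt / (water + salt) * 100
Substituting: Conc = 6.5390 / (192.1960 + 6.5390) * 100
Result: 3.2903 %


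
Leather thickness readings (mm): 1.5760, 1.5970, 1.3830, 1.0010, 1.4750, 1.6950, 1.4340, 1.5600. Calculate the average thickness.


Formula: Average = sum / n
Substituting: Average = 11.7210 / 8
Result: 1.4651 mm


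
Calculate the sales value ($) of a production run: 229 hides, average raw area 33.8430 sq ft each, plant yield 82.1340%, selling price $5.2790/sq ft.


Raw_total = N * avg_area = 229 * 33.8430 = 7750.0470 sq ft
Finished = Raw_total * yield / 100 = 7750.0470 * 82.1340 / 100 = 6365.4236 sq ft
Value = Finished * price = 6365.4236 * 5.2790 = 33603.0712 $


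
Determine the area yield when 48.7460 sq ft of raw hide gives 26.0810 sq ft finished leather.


Formula: Yield = finished / raw * 100
Substituting: Yield = 26.0810 / 48.7460 * 100
Result: 53.5039 %


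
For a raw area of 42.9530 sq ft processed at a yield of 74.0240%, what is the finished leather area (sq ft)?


Formula: finished = raw * yield / 100
Substituting: finished = 42.9530 * 74.0240 / 100
Result: 31.7955 sq ft


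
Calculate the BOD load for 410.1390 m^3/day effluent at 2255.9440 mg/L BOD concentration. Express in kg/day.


Formula: BOD_load = volume * conc / 1000
Substituting: BOD_load = 410.1390 * 2255.9440 / 1000
Result: 925.2506 kg/day


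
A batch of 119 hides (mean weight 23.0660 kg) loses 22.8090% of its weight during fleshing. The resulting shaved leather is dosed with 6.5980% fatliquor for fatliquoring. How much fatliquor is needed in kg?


Total_raw = N * avg_wt = 119 * 23.0660 = 2744.8540 kg
Substrate = Total_raw * (1 - loss/100) = 2744.8540 * (1 - 22.8090/100) = 2118.7803 kg
Fat = Substrate * pct / 100 = 2118.7803 * 6.5980 / 100 = 139.7971 kg


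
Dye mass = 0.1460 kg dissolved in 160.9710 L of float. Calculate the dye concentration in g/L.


Formula: Conc = dye_mass(kg) / volume(L) * 1000
Substituting: Conc = 0.1460 / 160.9710 * 1000
Result: 0.9070 g/L


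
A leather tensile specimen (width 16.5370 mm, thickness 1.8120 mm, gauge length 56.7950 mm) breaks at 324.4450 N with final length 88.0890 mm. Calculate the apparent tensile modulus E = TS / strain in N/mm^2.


TS = F / (w * t) = 324.4450 / (16.5370 * 1.8120) = 10.8274 N/mm^2
strain = (Lf - L0) / L0 = (88.0890 - 56.7950) / 56.7950 = 0.5510
E = TS / strain = 10.8274 / 0.5510 = 19.6506 N/mm^2


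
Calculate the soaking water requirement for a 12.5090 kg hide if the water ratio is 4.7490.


Formula: Water = hide_weight * ratio
Substituting: Water = 12.5090 * 4.7490
Result: 59.4052 kg


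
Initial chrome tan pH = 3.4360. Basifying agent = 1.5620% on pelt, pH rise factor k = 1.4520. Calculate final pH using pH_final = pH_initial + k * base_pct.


Formula: pH_final = pH_initial + k * base_pct
Substituting: pH_final = 3.4360 + 1.4520 * 1.5620
Result: 5.7040


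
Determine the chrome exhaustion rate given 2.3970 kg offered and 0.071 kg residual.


Formula: Uptake = (offered - residual) / offered * 100
Substituting: Uptake = (2.3970 - 0.071) / 2.3970 * 100
Result: 97.0380 %


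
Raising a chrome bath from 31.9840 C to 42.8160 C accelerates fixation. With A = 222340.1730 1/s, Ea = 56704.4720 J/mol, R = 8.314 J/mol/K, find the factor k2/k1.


T1 = 31.9840 + 273.15 = 305.1340 K; T2 = 42.8160 + 273.15 = 315.9660 K
k1 = A * exp(-Ea/(R*T1)) = 222340.1730 * exp(-56704.4720/(8.314*305.1340)) = 4.3618e-05 1/s
k2 = A * exp(-Ea/(R*T2)) = 222340.1730 * exp(-56704.4720/(8.314*315.9660)) = 9.3853e-05 1/s
k2/k1 = 9.3853e-05 / 4.3618e-05 = 2.1517


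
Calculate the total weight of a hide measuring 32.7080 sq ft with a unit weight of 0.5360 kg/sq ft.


Formula: Weight = area * weight_per_sqft
Substituting: Weight = 32.7080 * 0.5360
Result: 17.5315 kg


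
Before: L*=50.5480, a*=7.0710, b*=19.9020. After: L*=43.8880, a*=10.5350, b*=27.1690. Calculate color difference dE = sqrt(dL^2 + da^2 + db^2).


dL = -6.6600, da = 3.4640, db = 7.2670
dE = sqrt((-6.6600)^2 + 3.4640^2 + 7.2670^2) = 10.4482


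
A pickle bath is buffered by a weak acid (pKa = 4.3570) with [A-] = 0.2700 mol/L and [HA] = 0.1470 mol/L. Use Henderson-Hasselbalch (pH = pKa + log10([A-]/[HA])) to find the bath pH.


ratio = [A-] / [HA] = 0.2700 / 0.1470 = 1.8367
log10(ratio) = 0.2640
pH = pKa + log10(ratio) = 4.3570 + 0.2640 = 4.6210


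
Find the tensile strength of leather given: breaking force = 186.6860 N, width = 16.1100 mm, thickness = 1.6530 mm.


Formula: TS = force / (width * thickness)
Substituting: TS = 186.6860 / (16.1100 * 1.6530)
Result: 7.0104 N/mm^2


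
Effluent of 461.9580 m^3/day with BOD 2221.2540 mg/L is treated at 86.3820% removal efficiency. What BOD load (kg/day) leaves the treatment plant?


Load_in = volume * conc / 1000 = 461.9580 * 2221.2540 / 1000 = 1026.1261 kg/day
Removed = Load_in * eff / 100 = 1026.1261 * 86.3820 / 100 = 886.3882 kg/day
Load_out = Load_in - Removed = 1026.1261 - 886.3882 = 139.7378 kg/day


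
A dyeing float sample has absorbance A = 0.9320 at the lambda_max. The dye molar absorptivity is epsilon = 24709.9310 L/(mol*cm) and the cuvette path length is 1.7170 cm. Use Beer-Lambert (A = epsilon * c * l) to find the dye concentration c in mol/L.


Formula: c = A / (epsilon * l)
Substituting: c = 0.9320 / (24709.9310 * 1.7170)
Result: 2.1967e-05 mol/L


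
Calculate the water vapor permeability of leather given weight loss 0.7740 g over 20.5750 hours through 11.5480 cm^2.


Formula: WVP = loss / (area * time)
Substituting: WVP = 0.7740 / (11.5480 * 20.5750)
Result: 0.00325757 g/(cm^2*hr)


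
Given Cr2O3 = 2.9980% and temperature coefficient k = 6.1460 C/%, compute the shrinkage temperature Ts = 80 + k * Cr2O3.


Formula: Ts = 80 + k * Cr2O3
Substituting: Ts = 80 + 6.1460 * 2.9980
Result: 98.4257 C


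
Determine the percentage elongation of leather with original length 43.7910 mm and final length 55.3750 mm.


Formula: Elongation = (Lf - L0) / L0 * 100
Substituting: Elongation = (55.3750 - 43.7910) / 43.7910 * 100
Result: 26.4529 %


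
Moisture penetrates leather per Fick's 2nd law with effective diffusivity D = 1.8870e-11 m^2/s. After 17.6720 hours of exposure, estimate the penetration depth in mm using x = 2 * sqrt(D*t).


t = 17.6720 hr * 3600 = 63619.2000 s
D * t = 1.8870e-11 * 63619.2000 = 1.2005e-06
x = 2 * sqrt(D*t) = 2 * sqrt(1.2005e-06) = 0.00219134 m = 2.1913 mm


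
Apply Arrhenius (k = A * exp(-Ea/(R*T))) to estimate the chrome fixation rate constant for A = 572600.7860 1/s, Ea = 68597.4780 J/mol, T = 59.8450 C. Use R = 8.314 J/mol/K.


T_K = T_C + 273.15 = 59.8450 + 273.15 = 332.9950 K
exponent = -Ea / (R * T_K) = -68597.4780 / (8.314 * 332.9950) = -24.7777
k = A * exp(exponent) = 572600.7860 * exp(-24.7777) = 9.9323e-06 1/s


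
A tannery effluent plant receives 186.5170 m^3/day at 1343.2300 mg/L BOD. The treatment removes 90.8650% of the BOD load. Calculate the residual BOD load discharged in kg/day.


Load_in = volume * conc / 1000 = 186.5170 * 1343.2300 / 1000 = 250.5352 kg/day
Removed = Load_in * eff / 100 = 250.5352 * 90.8650 / 100 = 227.6488 kg/day
Load_out = Load_in - Removed = 250.5352 - 227.6488 = 22.8864 kg/day


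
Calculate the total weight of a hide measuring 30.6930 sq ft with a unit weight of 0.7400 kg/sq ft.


Formula: Weight = area * weight_per_sqft
Substituting: Weight = 30.6930 * 0.7400
Result: 22.7128 kg


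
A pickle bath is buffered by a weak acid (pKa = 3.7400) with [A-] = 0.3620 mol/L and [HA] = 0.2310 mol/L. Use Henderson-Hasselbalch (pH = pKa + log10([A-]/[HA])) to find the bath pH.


ratio = [A-] / [HA] = 0.3620 / 0.2310 = 1.5671
log10(ratio) = 0.1951
pH = pKa + log10(ratio) = 3.7400 + 0.1951 = 3.9351


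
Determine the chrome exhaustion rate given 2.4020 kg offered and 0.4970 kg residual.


Formula: Uptake = (offered - residual) / offered * 100
Substituting: Uptake = (2.4020 - 0.4970) / 2.4020 * 100
Result: 79.3089 %


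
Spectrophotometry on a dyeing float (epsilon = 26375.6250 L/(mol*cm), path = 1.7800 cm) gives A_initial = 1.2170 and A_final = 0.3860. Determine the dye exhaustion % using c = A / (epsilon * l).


c_initial = A_i / (epsilon * l) = 1.2170 / (26375.6250 * 1.7800) = 2.5922e-05 mol/L
c_final = A_f / (epsilon * l) = 0.3860 / (26375.6250 * 1.7800) = 8.2218e-06 mol/L
Exhaustion = (c_initial - c_final) / c_initial * 100 = (2.5922e-05 - 8.2218e-06) / 2.5922e-05 * 100 = 68.2827 %


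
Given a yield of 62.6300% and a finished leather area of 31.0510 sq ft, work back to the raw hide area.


Formula: raw = finished * 100 / yield
Substituting: raw = 31.0510 * 100 / 62.6300
Result: 49.5785 sq ft


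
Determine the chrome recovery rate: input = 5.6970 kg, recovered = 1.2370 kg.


Formula: Recovery = recovered / input * 100
Substituting: Recovery = 1.2370 / 5.6970 * 100
Result: 21.7132 %


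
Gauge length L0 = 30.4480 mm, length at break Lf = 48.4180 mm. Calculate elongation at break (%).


Formula: Elongation = (Lf - L0) / L0 * 100
Substituting: Elongation = (48.4180 - 30.4480) / 30.4480 * 100
Result: 59.0187 %


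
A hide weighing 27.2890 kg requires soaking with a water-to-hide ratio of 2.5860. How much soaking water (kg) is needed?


Formula: Water = hide_weight * ratio
Substituting: Water = 27.2890 * 2.5860
Result: 70.5694 kg


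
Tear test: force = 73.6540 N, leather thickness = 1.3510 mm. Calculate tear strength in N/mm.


Formula: Tear strength = force / thickness
Substituting: Tear strength = 73.6540 / 1.3510
Result: 54.5181 N/mm


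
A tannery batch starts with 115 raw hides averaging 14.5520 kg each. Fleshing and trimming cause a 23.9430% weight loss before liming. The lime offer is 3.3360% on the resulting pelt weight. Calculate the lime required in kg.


Total_raw = N * avg_wt = 115 * 14.5520 = 1673.4800 kg
Substrate = Total_raw * (1 - loss/100) = 1673.4800 * (1 - 23.9430/100) = 1272.7987 kg
Lime = Substrate * pct / 100 = 1272.7987 * 3.3360 / 100 = 42.4606 kg


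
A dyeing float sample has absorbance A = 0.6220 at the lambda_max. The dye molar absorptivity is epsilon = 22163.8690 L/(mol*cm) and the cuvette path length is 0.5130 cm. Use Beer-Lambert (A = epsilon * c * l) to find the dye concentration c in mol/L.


Formula: c = A / (epsilon * l)
Substituting: c = 0.6220 / (22163.8690 * 0.5130)
Result: 5.4705e-05 mol/L


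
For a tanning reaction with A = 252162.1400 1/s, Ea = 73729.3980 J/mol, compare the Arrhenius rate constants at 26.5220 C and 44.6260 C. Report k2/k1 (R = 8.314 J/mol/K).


T1 = 26.5220 + 273.15 = 299.6720 K; T2 = 44.6260 + 273.15 = 317.7760 K
k1 = A * exp(-Ea/(R*T1)) = 252162.1400 * exp(-73729.3980/(8.314*299.6720)) = 3.5460e-08 1/s
k2 = A * exp(-Ea/(R*T2)) = 252162.1400 * exp(-73729.3980/(8.314*317.7760)) = 1.9139e-07 1/s
k2/k1 = 1.9139e-07 / 3.5460e-08 = 5.3974


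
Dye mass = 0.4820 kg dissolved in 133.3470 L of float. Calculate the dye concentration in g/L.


Formula: Conc = dye_mass(kg) / volume(L) * 1000
Substituting: Conc = 0.4820 / 133.3470 * 1000
Result: 3.6146 g/L


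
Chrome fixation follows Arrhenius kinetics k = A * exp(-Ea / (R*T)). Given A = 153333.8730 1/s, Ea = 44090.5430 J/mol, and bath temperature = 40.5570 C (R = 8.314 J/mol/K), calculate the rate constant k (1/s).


T_K = T_C + 273.15 = 40.5570 + 273.15 = 313.7070 K
exponent = -Ea / (R * T_K) = -44090.5430 / (8.314 * 313.7070) = -16.9048
k = A * exp(exponent) = 153333.8730 * exp(-16.9048) = 0.00698163 1/s


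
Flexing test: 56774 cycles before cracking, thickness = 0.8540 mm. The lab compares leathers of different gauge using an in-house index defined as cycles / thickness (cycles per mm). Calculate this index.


Formula: Index = cycles / thickness
Substituting: Index = 56774 / 0.8540
Result: 66480.0937 cycles/mm


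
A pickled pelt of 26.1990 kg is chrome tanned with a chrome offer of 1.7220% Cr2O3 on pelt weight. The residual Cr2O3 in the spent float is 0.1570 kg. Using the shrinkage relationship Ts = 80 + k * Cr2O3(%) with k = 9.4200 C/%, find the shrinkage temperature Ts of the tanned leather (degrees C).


Offered = pelt * offer_pct / 100 = 26.1990 * 1.7220 / 100 = 0.4511 kg
Uptake = offered - residual = 0.4511 - 0.1570 = 0.2941 kg
Cr2O3% on pelt = uptake / pelt * 100 = 0.2941 / 26.1990 * 100 = 1.1227 %
Ts = 80 + k * Cr2O3% = 80 + 9.4200 * 1.1227 = 90.5762 C


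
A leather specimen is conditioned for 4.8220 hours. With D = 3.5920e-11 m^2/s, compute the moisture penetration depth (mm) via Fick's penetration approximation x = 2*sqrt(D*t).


t = 4.8220 hr * 3600 = 17359.2000 s
D * t = 3.5920e-11 * 17359.2000 = 6.2354e-07
x = 2 * sqrt(D*t) = 2 * sqrt(6.2354e-07) = 0.00157929 m = 1.5793 mm


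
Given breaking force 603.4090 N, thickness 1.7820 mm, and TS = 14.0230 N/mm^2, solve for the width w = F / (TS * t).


Formula: w = F / (TS * t)
Substituting: w = 603.4090 / (14.0230 * 1.7820)
Result: 24.1470 mm


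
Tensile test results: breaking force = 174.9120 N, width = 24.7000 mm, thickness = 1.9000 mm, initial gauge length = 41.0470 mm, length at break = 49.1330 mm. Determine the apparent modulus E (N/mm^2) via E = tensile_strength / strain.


TS = F / (w * t) = 174.9120 / (24.7000 * 1.9000) = 3.7271 N/mm^2
strain = (Lf - L0) / L0 = (49.1330 - 41.0470) / 41.0470 = 0.1970
E = TS / strain = 3.7271 / 0.1970 = 18.9198 N/mm^2


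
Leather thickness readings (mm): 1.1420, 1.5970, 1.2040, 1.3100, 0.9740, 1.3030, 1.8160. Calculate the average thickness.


Formula: Average = sum / n
Substituting: Average = 9.3460 / 7
Result: 1.3351 mm


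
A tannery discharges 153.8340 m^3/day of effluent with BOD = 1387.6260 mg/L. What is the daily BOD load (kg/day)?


Formula: BOD_load = volume * conc / 1000
Substituting: BOD_load = 153.8340 * 1387.6260 / 1000
Result: 213.4641 kg/day


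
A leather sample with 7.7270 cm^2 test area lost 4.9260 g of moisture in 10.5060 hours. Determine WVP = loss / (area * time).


Formula: WVP = loss / (area * time)
Substituting: WVP = 4.9260 / (7.7270 * 10.5060)
Result: 0.0606801 g/(cm^2*hr)


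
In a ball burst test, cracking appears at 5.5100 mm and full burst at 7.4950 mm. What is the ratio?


Formula: Ratio = crack / burst
Substituting: Ratio = 5.5100 / 7.4950
Result: 0.7352


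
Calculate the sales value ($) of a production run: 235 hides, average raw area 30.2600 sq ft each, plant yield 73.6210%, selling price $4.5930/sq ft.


Raw_total = N * avg_area = 235 * 30.2600 = 7111.1000 sq ft
Finished = Raw_total * yield / 100 = 7111.1000 * 73.6210 / 100 = 5235.2629 sq ft
Value = Finished * price = 5235.2629 * 4.5930 = 24045.5626 $


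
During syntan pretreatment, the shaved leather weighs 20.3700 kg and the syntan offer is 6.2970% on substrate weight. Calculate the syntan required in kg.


Formula: Syntan = substrate * pct / 100
Substituting: Syntan = 20.3700 * 6.2970 / 100
Result: 1.2827 kg


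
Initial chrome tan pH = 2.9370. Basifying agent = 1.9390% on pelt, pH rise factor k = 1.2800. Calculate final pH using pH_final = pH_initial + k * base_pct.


Formula: pH_final = pH_initial + k * base_pct
Substituting: pH_final = 2.9370 + 1.2800 * 1.9390
Result: 5.4189


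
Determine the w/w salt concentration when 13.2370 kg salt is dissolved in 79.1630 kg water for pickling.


Formula: Conc = salt / (water + salt) * 100
Substituting: Conc = 13.2370 / (79.1630 + 13.2370) * 100
Result: 14.3258 %


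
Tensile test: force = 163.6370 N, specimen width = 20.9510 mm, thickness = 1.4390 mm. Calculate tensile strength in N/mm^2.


Formula: TS = force / (width * thickness)
Substituting: TS = 163.6370 / (20.9510 * 1.4390)
Result: 5.4277 N/mm^2


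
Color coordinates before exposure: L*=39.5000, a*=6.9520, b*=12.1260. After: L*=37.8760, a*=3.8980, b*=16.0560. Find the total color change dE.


dL = -1.6240, da = -3.0540, db = 3.9300
dE = sqrt((-1.6240)^2 + (-3.0540)^2 + 3.9300^2) = 5.2354


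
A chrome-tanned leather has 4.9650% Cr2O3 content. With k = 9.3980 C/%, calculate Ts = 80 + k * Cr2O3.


Formula: Ts = 80 + k * Cr2O3
Substituting: Ts = 80 + 9.3980 * 4.9650
Result: 126.6611 C


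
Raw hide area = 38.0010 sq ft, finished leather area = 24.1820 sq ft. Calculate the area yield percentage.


Formula: Yield = finished / raw * 100
Substituting: Yield = 24.1820 / 38.0010 * 100
Result: 63.6352 %


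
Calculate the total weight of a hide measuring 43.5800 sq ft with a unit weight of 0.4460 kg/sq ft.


Formula: Weight = area * weight_per_sqft
Substituting: Weight = 43.5800 * 0.4460
Result: 19.4367 kg


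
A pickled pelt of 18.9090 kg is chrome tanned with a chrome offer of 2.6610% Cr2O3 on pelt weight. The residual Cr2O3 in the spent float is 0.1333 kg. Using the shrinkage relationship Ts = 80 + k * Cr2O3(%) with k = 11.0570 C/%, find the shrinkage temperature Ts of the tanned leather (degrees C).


Offered = pelt * offer_pct / 100 = 18.9090 * 2.6610 / 100 = 0.5032 kg
Uptake = offered - residual = 0.5032 - 0.1333 = 0.3699 kg
Cr2O3% on pelt = uptake / pelt * 100 = 0.3699 / 18.9090 * 100 = 1.9560 %
Ts = 80 + k * Cr2O3% = 80 + 11.0570 * 1.9560 = 101.6280 C


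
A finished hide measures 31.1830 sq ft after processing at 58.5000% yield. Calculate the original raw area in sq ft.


Formula: raw = finished * 100 / yield
Substituting: raw = 31.1830 * 100 / 58.5000
Result: 53.3043 sq ft


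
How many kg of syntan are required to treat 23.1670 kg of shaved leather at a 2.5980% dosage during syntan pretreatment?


Formula: Syntan = substrate * pct / 100
Substituting: Syntan = 23.1670 * 2.5980 / 100
Result: 0.6019 kg


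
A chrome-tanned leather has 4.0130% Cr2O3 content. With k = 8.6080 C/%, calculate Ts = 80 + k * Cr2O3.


Formula: Ts = 80 + k * Cr2O3
Substituting: Ts = 80 + 8.6080 * 4.0130
Result: 114.5439 C


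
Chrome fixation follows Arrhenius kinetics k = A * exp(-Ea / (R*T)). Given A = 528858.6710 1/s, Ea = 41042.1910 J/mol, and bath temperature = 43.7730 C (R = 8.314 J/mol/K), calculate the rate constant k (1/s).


T_K = T_C + 273.15 = 43.7730 + 273.15 = 316.9230 K
exponent = -Ea / (R * T_K) = -41042.1910 / (8.314 * 316.9230) = -15.5764
k = A * exp(exponent) = 528858.6710 * exp(-15.5764) = 0.0909076 1/s


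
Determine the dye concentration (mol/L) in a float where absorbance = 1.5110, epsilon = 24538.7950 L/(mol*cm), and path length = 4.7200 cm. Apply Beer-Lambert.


Formula: c = A / (epsilon * l)
Substituting: c = 1.5110 / (24538.7950 * 4.7200)
Result: 1.3046e-05 mol/L


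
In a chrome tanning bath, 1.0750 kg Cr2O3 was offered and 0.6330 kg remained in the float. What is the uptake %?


Formula: Uptake = (offered - residual) / offered * 100
Substituting: Uptake = (1.0750 - 0.6330) / 1.0750 * 100
Result: 41.1163 %


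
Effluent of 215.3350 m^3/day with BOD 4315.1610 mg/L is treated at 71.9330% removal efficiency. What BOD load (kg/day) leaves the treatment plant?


Load_in = volume * conc / 1000 = 215.3350 * 4315.1610 / 1000 = 929.2052 kg/day
Removed = Load_in * eff / 100 = 929.2052 * 71.9330 / 100 = 668.4052 kg/day
Load_out = Load_in - Removed = 929.2052 - 668.4052 = 260.8000 kg/day


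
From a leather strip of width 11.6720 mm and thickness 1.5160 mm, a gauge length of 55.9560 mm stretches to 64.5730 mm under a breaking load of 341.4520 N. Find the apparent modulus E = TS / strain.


TS = F / (w * t) = 341.4520 / (11.6720 * 1.5160) = 19.2968 N/mm^2
strain = (Lf - L0) / L0 = (64.5730 - 55.9560) / 55.9560 = 0.1540
E = TS / strain = 19.2968 / 0.1540 = 125.3071 N/mm^2


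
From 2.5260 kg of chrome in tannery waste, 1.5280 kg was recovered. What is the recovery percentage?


Formula: Recovery = recovered / input * 100
Substituting: Recovery = 1.5280 / 2.5260 * 100
Result: 60.4909 %


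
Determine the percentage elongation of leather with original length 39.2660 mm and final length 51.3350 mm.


Formula: Elongation = (Lf - L0) / L0 * 100
Substituting: Elongation = (51.3350 - 39.2660) / 39.2660 * 100
Result: 30.7365 %


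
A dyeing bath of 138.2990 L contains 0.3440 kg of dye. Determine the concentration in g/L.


Formula: Conc = dye_mass(kg) / volume(L) * 1000
Substituting: Conc = 0.3440 / 138.2990 * 1000
Result: 2.4874 g/L


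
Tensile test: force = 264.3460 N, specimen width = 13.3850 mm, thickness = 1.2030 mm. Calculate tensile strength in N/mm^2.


Formula: TS = force / (width * thickness)
Substituting: TS = 264.3460 / (13.3850 * 1.2030)
Result: 16.4168 N/mm^2


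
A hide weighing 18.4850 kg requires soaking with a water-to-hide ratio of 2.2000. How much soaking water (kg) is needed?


Formula: Water = hide_weight * ratio
Substituting: Water = 18.4850 * 2.2000
Result: 40.6670 kg


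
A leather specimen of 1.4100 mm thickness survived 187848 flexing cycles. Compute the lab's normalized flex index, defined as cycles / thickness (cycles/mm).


Formula: Index = cycles / thickness
Substituting: Index = 187848 / 1.4100
Result: 133225.5319 cycles/mm


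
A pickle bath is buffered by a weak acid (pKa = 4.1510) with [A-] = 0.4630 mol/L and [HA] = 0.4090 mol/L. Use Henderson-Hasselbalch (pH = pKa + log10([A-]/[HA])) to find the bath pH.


ratio = [A-] / [HA] = 0.4630 / 0.4090 = 1.1320
log10(ratio) = 0.0538577
pH = pKa + log10(ratio) = 4.1510 + 0.0538577 = 4.2049


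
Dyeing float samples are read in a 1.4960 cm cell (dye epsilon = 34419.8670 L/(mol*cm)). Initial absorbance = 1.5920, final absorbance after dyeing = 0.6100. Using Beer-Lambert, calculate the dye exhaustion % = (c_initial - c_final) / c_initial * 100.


c_initial = A_i / (epsilon * l) = 1.5920 / (34419.8670 * 1.4960) = 3.0917e-05 mol/L
c_final = A_f / (epsilon * l) = 0.6100 / (34419.8670 * 1.4960) = 1.1846e-05 mol/L
Exhaustion = (c_initial - c_final) / c_initial * 100 = (3.0917e-05 - 1.1846e-05) / 3.0917e-05 * 100 = 61.6834 %


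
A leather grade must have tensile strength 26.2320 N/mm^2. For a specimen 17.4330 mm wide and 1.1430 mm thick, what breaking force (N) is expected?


Formula: F = TS * w * t
Substituting: F = 26.2320 * 17.4330 * 1.1430
Result: 522.6967 N


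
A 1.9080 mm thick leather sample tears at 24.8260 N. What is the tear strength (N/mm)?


Formula: Tear strength = force / thickness
Substituting: Tear strength = 24.8260 / 1.9080
Result: 13.0115 N/mm


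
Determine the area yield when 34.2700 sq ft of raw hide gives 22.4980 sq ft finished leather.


Formula: Yield = finished / raw * 100
Substituting: Yield = 22.4980 / 34.2700 * 100
Result: 65.6493 %


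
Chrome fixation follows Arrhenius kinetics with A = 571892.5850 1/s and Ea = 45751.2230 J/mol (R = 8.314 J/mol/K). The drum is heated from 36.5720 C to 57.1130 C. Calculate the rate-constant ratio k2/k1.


T1 = 36.5720 + 273.15 = 309.7220 K; T2 = 57.1130 + 273.15 = 330.2630 K
k1 = A * exp(-Ea/(R*T1)) = 571892.5850 * exp(-45751.2230/(8.314*309.7220)) = 0.0109923 1/s
k2 = A * exp(-Ea/(R*T2)) = 571892.5850 * exp(-45751.2230/(8.314*330.2630)) = 0.0331899 1/s
k2/k1 = 0.0331899 / 0.0109923 = 3.0194


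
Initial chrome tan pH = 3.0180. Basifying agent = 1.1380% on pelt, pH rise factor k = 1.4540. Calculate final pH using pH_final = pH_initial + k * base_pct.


Formula: pH_final = pH_initial + k * base_pct
Substituting: pH_final = 3.0180 + 1.4540 * 1.1380
Result: 4.6727


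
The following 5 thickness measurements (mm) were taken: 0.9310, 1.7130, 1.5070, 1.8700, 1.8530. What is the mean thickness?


Formula: Average = sum / n
Substituting: Average = 7.8740 / 5
Result: 1.5748 mm


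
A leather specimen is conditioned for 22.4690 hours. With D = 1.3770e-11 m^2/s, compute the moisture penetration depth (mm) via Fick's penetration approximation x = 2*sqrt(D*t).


t = 22.4690 hr * 3600 = 80888.4000 s
D * t = 1.3770e-11 * 80888.4000 = 1.1138e-06
x = 2 * sqrt(D*t) = 2 * sqrt(1.1138e-06) = 0.00211077 m = 2.1108 mm


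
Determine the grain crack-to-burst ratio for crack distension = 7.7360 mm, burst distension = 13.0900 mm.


Formula: Ratio = crack / burst
Substituting: Ratio = 7.7360 / 13.0900
Result: 0.5910


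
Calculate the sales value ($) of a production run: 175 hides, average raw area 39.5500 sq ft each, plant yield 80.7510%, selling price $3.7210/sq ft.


Raw_total = N * avg_area = 175 * 39.5500 = 6921.2500 sq ft
Finished = Raw_total * yield / 100 = 6921.2500 * 80.7510 / 100 = 5588.9786 sq ft
Value = Finished * price = 5588.9786 * 3.7210 = 20796.5893 $


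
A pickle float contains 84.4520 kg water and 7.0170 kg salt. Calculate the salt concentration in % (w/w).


Formula: Conc = salt / (water + salt) * 100
Substituting: Conc = 7.0170 / (84.4520 + 7.0170) * 100
Result: 7.6715 %


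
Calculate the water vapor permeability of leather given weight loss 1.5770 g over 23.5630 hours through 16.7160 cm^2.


Formula: WVP = loss / (area * time)
Substituting: WVP = 1.5770 / (16.7160 * 23.5630)
Result: 0.00400377 g/(cm^2*hr)


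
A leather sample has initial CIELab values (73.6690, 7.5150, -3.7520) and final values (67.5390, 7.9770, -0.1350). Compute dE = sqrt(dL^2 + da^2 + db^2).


dL = -6.1300, da = 0.4620, db = 3.6170
dE = sqrt((-6.1300)^2 + 0.4620^2 + 3.6170^2) = 7.1325


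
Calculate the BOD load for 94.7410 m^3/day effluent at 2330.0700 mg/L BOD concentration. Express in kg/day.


Formula: BOD_load = volume * conc / 1000
Substituting: BOD_load = 94.7410 * 2330.0700 / 1000
Result: 220.7532 kg/day


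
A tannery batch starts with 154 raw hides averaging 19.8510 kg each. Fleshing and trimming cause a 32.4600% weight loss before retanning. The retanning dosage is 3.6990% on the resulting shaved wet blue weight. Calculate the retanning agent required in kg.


Total_raw = N * avg_wt = 154 * 19.8510 = 3057.0540 kg
Substrate = Total_raw * (1 - loss/100) = 3057.0540 * (1 - 32.4600/100) = 2064.7343 kg
Retan = Substrate * pct / 100 = 2064.7343 * 3.6990 / 100 = 76.3745 kg


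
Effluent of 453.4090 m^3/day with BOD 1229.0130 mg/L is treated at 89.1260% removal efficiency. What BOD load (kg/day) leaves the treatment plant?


Load_in = volume * conc / 1000 = 453.4090 * 1229.0130 / 1000 = 557.2456 kg/day
Removed = Load_in * eff / 100 = 557.2456 * 89.1260 / 100 = 496.6507 kg/day
Load_out = Load_in - Removed = 557.2456 - 496.6507 = 60.5949 kg/day


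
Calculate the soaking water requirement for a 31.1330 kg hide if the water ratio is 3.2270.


Formula: Water = hide_weight * ratio
Substituting: Water = 31.1330 * 3.2270
Result: 100.4662 kg


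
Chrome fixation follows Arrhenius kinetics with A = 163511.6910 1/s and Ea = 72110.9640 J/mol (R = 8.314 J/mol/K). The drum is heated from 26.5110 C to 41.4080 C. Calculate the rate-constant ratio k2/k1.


T1 = 26.5110 + 273.15 = 299.6610 K; T2 = 41.4080 + 273.15 = 314.5580 K
k1 = A * exp(-Ea/(R*T1)) = 163511.6910 * exp(-72110.9640/(8.314*299.6610)) = 4.3980e-08 1/s
k2 = A * exp(-Ea/(R*T2)) = 163511.6910 * exp(-72110.9640/(8.314*314.5580)) = 1.7321e-07 1/s
k2/k1 = 1.7321e-07 / 4.3980e-08 = 3.9383


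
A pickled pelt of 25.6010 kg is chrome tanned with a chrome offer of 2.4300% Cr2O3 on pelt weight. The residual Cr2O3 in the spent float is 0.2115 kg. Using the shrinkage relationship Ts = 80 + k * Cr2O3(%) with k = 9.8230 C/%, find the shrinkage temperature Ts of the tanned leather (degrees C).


Offered = pelt * offer_pct / 100 = 25.6010 * 2.4300 / 100 = 0.6221 kg
Uptake = offered - residual = 0.6221 - 0.2115 = 0.4106 kg
Cr2O3% on pelt = uptake / pelt * 100 = 0.4106 / 25.6010 * 100 = 1.6039 %
Ts = 80 + k * Cr2O3% = 80 + 9.8230 * 1.6039 = 95.7547 C


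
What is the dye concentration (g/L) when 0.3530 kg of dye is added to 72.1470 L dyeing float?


Formula: Conc = dye_mass(kg) / volume(L) * 1000
Substituting: Conc = 0.3530 / 72.1470 * 1000
Result: 4.8928 g/L


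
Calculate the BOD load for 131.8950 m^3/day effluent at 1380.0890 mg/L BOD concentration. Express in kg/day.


Formula: BOD_load = volume * conc / 1000
Substituting: BOD_load = 131.8950 * 1380.0890 / 1000
Result: 182.0268 kg/day


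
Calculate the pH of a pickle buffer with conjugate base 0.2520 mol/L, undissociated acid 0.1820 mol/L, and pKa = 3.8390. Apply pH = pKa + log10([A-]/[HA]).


ratio = [A-] / [HA] = 0.2520 / 0.1820 = 1.3846
log10(ratio) = 0.1413
pH = pKa + log10(ratio) = 3.8390 + 0.1413 = 3.9803


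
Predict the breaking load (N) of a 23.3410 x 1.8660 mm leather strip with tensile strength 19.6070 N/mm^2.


Formula: F = TS * w * t
Substituting: F = 19.6070 * 23.3410 * 1.8660
Result: 853.9693 N


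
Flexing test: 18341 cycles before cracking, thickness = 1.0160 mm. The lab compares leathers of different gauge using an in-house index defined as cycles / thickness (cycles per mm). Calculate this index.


Formula: Index = cycles / thickness
Substituting: Index = 18341 / 1.0160
Result: 18052.1654 cycles/mm


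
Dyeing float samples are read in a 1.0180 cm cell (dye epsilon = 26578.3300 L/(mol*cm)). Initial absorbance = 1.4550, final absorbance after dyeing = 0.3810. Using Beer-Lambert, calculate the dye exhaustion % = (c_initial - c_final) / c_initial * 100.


c_initial = A_i / (epsilon * l) = 1.4550 / (26578.3300 * 1.0180) = 5.3776e-05 mol/L
c_final = A_f / (epsilon * l) = 0.3810 / (26578.3300 * 1.0180) = 1.4082e-05 mol/L
Exhaustion = (c_initial - c_final) / c_initial * 100 = (5.3776e-05 - 1.4082e-05) / 5.3776e-05 * 100 = 73.8144 %


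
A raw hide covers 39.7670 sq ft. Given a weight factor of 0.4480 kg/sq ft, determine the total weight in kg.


Formula: Weight = area * weight_per_sqft
Substituting: Weight = 39.7670 * 0.4480
Result: 17.8156 kg


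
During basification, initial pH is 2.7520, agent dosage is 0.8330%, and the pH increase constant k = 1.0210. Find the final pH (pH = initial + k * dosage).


Formula: pH_final = pH_initial + k * base_pct
Substituting: pH_final = 2.7520 + 1.0210 * 0.8330
Result: 3.6025


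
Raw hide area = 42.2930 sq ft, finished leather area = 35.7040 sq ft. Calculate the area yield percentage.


Formula: Yield = finished / raw * 100
Substituting: Yield = 35.7040 / 42.2930 * 100
Result: 84.4206 %


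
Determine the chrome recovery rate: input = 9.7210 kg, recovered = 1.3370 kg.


Formula: Recovery = recovered / input * 100
Substituting: Recovery = 1.3370 / 9.7210 * 100
Result: 13.7537 %


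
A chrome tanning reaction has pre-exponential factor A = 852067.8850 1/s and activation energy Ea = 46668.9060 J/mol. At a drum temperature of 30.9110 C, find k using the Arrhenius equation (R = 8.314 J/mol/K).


T_K = T_C + 273.15 = 30.9110 + 273.15 = 304.0610 K
exponent = -Ea / (R * T_K) = -46668.9060 / (8.314 * 304.0610) = -18.4611
k = A * exp(exponent) = 852067.8850 * exp(-18.4611) = 0.00818339 1/s


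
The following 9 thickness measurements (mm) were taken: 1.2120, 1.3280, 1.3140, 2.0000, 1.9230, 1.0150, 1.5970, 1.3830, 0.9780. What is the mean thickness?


Formula: Average = sum / n
Substituting: Average = 12.7500 / 9
Result: 1.4167 mm


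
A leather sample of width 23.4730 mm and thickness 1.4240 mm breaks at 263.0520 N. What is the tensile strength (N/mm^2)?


Formula: TS = force / (width * thickness)
Substituting: TS = 263.0520 / (23.4730 * 1.4240)
Result: 7.8698 N/mm^2


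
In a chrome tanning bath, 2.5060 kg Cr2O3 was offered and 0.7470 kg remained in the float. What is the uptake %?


Formula: Uptake = (offered - residual) / offered * 100
Substituting: Uptake = (2.5060 - 0.7470) / 2.5060 * 100
Result: 70.1915 %


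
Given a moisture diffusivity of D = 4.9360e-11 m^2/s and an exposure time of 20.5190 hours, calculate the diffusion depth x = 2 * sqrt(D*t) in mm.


t = 20.5190 hr * 3600 = 73868.4000 s
D * t = 4.9360e-11 * 73868.4000 = 3.6461e-06
x = 2 * sqrt(D*t) = 2 * sqrt(3.6461e-06) = 0.00381898 m = 3.8190 mm


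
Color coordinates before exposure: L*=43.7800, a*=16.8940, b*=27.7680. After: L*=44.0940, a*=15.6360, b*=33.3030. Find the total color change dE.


dL = 0.3140, da = -1.2580, db = 5.5350
dE = sqrt(0.3140^2 + (-1.2580)^2 + 5.5350^2) = 5.6848


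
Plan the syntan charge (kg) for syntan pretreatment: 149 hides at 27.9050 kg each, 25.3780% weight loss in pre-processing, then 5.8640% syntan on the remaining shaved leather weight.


Total_raw = N * avg_wt = 149 * 27.9050 = 4157.8450 kg
Substrate = Total_raw * (1 - loss/100) = 4157.8450 * (1 - 25.3780/100) = 3102.6671 kg
Syntan = Substrate * pct / 100 = 3102.6671 * 5.8640 / 100 = 181.9404 kg


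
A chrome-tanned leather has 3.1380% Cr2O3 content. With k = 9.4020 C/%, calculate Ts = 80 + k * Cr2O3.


Formula: Ts = 80 + k * Cr2O3
Substituting: Ts = 80 + 9.4020 * 3.1380
Result: 109.5035 C


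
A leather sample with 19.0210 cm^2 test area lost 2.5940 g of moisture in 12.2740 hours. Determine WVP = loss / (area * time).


Formula: WVP = loss / (area * time)
Substituting: WVP = 2.5940 / (19.0210 * 12.2740)
Result: 0.0111109 g/(cm^2*hr)


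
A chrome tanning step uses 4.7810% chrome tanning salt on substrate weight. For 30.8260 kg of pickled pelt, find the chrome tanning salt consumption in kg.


Formula: Chrome = substrate * pct / 100
Substituting: Chrome = 30.8260 * 4.7810 / 100
Result: 1.4738 kg


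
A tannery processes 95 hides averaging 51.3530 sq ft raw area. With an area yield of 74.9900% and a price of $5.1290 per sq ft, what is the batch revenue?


Raw_total = N * avg_area = 95 * 51.3530 = 4878.5350 sq ft
Finished = Raw_total * yield / 100 = 4878.5350 * 74.9900 / 100 = 3658.4134 sq ft
Value = Finished * price = 3658.4134 * 5.1290 = 18764.0023 $


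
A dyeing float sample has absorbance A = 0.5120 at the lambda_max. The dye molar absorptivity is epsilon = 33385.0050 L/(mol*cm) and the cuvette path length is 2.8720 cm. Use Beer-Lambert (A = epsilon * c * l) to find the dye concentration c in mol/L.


Formula: c = A / (epsilon * l)
Substituting: c = 0.5120 / (33385.0050 * 2.8720)
Result: 5.3399e-06 mol/L


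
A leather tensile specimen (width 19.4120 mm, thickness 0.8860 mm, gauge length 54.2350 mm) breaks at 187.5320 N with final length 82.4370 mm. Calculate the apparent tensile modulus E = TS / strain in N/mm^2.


TS = F / (w * t) = 187.5320 / (19.4120 * 0.8860) = 10.9036 N/mm^2
strain = (Lf - L0) / L0 = (82.4370 - 54.2350) / 54.2350 = 0.5200
E = TS / strain = 10.9036 / 0.5200 = 20.9687 N/mm^2


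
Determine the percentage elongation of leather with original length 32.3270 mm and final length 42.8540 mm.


Formula: Elongation = (Lf - L0) / L0 * 100
Substituting: Elongation = (42.8540 - 32.3270) / 32.3270 * 100
Result: 32.5641 %


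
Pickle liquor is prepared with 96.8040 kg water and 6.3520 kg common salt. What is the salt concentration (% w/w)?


Formula: Conc = salt / (water + salt) * 100
Substituting: Conc = 6.3520 / (96.8040 + 6.3520) * 100
Result: 6.1577 %


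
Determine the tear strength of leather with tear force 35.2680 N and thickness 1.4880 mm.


Formula: Tear strength = force / thickness
Substituting: Tear strength = 35.2680 / 1.4880
Result: 23.7016 N/mm


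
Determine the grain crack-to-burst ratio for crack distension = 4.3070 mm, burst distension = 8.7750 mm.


Formula: Ratio = crack / burst
Substituting: Ratio = 4.3070 / 8.7750
Result: 0.4908


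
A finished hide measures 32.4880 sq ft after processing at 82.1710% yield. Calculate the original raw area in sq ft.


Formula: raw = finished * 100 / yield
Substituting: raw = 32.4880 * 100 / 82.1710
Result: 39.5371 sq ft


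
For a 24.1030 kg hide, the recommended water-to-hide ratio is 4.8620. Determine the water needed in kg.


Formula: Water = hide_weight * ratio
Substituting: Water = 24.1030 * 4.8620
Result: 117.1888 kg


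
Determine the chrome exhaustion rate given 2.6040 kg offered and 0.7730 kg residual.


Formula: Uptake = (offered - residual) / offered * 100
Substituting: Uptake = (2.6040 - 0.7730) / 2.6040 * 100
Result: 70.3149 %


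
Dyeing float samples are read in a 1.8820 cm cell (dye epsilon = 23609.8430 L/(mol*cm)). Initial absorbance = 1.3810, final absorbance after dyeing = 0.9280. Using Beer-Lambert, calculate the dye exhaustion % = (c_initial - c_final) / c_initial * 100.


c_initial = A_i / (epsilon * l) = 1.3810 / (23609.8430 * 1.8820) = 3.1080e-05 mol/L
c_final = A_f / (epsilon * l) = 0.9280 / (23609.8430 * 1.8820) = 2.0885e-05 mol/L
Exhaustion = (c_initial - c_final) / c_initial * 100 = (3.1080e-05 - 2.0885e-05) / 3.1080e-05 * 100 = 32.8023 %
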